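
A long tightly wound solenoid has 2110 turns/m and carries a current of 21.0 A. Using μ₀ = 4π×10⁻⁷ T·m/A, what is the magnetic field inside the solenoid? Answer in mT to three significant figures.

B ≈ 55.7 mT

Inside a long solenoid, B = μ₀nI.
B = (4π×10⁻⁷)(2.110×10^3 m⁻¹)(21.0 A) = 5.568×10^-2 T.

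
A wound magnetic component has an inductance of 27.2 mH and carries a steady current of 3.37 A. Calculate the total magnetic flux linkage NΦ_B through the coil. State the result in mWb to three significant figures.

NΦ_B ≈ 91.7 mWb

From L = NΦ_B/I, the flux linkage is NΦ_B = LI.
NΦ_B = (2.720×10^-2 H)(3.37 A) = 9.166×10^-2 Wb.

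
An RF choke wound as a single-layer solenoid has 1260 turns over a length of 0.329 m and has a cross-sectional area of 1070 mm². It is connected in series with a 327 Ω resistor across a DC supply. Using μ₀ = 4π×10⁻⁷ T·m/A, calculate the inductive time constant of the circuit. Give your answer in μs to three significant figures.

A = 1070 mm² = 1.070×10^-3 m².
L = μ₀N²A/ℓ = (4π×10⁻⁷)(1260)²(1.070×10^-3)/(0.329) = 6.488×10^-3 H.
τ = L/R = (6.488×10^-3)/(327) = 1.984×10^-5 s.

τ ≈ 19.8 μs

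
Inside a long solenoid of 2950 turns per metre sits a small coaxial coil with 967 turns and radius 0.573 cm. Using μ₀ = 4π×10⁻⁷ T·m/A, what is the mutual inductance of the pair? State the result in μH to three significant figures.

M ≈ 370 μH

The outer solenoid produces a uniform field B₁ = μ₀n₁I₁ across the inner coil,
so the flux linkage is N₂Φ = N₂B₁A₂ = μ₀n₁N₂A₂·I₁, giving M = μ₀n₁N₂A₂.
A₂ = πr² = π(5.730×10^-3 m)² = 1.031×10^-4 m².
M = (4π×10⁻⁷)(2950)(967)(1.031×10^-4) = 3.698×10^-4 H.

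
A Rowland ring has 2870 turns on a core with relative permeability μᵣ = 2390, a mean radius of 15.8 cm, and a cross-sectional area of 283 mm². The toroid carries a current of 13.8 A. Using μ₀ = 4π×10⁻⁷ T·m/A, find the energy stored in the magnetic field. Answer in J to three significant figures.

U ≈ 672 J

L = μ₀μᵣN²A/(2πR) = (4π×10⁻⁷)(2390)(2870)²(2.830×10^-4)/(2π×0.158) = 7.052 H.
U = ½LI² = ½(7.052)(13.8)² = 671.5 J.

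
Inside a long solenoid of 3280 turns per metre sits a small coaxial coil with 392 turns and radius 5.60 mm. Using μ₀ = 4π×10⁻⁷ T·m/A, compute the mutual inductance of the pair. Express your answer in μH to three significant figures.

M ≈ 159 μH

The outer solenoid produces a uniform field B₁ = μ₀n₁I₁ across the inner coil,
so the flux linkage is N₂Φ = N₂B₁A₂ = μ₀n₁N₂A₂·I₁, giving M = μ₀n₁N₂A₂.
A₂ = πr² = π(5.600×10^-3 m)² = 9.852×10^-5 m².
M = (4π×10⁻⁷)(3280)(392)(9.852×10^-5) = 1.592×10^-4 H.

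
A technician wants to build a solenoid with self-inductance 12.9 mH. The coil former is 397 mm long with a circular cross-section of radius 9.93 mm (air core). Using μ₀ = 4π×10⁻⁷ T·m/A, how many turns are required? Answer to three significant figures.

N ≈ 3630 turns

A = πr² = π(9.930×10^-3 m)² = 3.098×10^-4 m².
From L = μ₀N²A/ℓ, N = √(Lℓ / (μ₀A)).
N = √[(1.290×10^-2)(0.397) / ((4π×10⁻⁷)×3.098×10^-4)] = √(1.316×10^7) ≈ 3627.1.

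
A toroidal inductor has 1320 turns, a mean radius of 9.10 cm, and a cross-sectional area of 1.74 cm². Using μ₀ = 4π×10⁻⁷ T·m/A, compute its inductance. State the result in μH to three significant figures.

For a thin toroid, L = μ₀N²A/(2πR).
L = (4π×10⁻⁷)(1320)²(1.740×10^-4) / (2π×9.100×10^-2 m) = 6.663×10^-4 H.

L ≈ 666 μH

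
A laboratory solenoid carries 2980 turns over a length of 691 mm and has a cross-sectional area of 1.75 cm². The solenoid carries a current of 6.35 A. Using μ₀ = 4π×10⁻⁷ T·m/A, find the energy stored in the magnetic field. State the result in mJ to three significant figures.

A = 1.75 cm² = 1.750×10^-4 m².
L = μ₀N²A/ℓ = (4π×10⁻⁷)(2980)²(1.750×10^-4)/(0.691) = 2.826×10^-3 H.
U = ½LI² = ½(2.826×10^-3)(6.35)² = 5.698×10^-2 J.

U ≈ 57.0 mJ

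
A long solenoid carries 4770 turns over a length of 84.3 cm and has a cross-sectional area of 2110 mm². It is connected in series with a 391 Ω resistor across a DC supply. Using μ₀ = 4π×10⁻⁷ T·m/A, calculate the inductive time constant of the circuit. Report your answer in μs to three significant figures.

A = 2110 mm² = 2.110×10^-3 m².
L = μ₀N²A/ℓ = (4π×10⁻⁷)(4770)²(2.110×10^-3)/(0.843) = 7.157×10^-2 H.
τ = L/R = (7.157×10^-2)/(391) = 1.830×10^-4 s.

τ ≈ 183 μs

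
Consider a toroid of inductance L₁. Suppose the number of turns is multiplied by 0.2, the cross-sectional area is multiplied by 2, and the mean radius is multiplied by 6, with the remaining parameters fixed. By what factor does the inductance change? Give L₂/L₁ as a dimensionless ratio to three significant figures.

For a toroid, L ∝ μᵣN²A/R.
L₂/L₁ = (0.2)^2 × (2) × (6)^-1 = 0.0133.

L₂/L₁ = 0.0133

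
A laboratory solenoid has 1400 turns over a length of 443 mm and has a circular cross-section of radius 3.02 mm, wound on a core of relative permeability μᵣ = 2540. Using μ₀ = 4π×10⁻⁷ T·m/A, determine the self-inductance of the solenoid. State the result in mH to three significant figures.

A = πr² = π(3.020×10^-3 m)² = 2.865×10^-5 m².
For a long solenoid, L = μ₀μᵣN²A/ℓ.
L = (4π×10⁻⁷)(2540)(1400)²(2.865×10^-5)/(0.443 m) = 0.4046 H.

L ≈ 405 mH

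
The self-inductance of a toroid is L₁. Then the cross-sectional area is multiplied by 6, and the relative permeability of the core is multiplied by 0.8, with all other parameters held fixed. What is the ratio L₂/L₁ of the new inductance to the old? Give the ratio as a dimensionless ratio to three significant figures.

L₂/L₁ = 4.80

For a toroid, L ∝ μᵣN²A/R.
L₂/L₁ = (6) × (0.8) = 4.80.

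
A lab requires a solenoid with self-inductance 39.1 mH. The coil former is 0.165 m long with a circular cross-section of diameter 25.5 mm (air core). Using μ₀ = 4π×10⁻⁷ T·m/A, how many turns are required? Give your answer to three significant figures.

A = π(d/2)² = π(1.275×10^-2 m)² = 5.107×10^-4 m².
From L = μ₀N²A/ℓ, N = √(Lℓ / (μ₀A)).
N = √[(3.910×10^-2)(0.165) / ((4π×10⁻⁷)×5.107×10^-4)] = √(1.005×10^7) ≈ 3170.6.

N ≈ 3170 turns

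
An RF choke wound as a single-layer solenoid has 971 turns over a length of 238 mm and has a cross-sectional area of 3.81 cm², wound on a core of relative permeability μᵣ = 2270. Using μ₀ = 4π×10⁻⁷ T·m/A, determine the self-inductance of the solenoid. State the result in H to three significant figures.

A = 3.81 cm² = 3.810×10^-4 m².
For a long solenoid, L = μ₀μᵣN²A/ℓ.
L = (4π×10⁻⁷)(2270)(971)²(3.810×10^-4)/(0.238 m) = 4.305 H.

L ≈ 4.31 H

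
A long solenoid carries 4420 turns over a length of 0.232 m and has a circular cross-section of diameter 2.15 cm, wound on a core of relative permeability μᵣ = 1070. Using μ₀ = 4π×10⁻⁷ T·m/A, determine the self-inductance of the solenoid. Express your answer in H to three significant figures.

L ≈ 41.1 H

A = π(d/2)² = π(1.075×10^-2 m)² = 3.631×10^-4 m².
For a long solenoid, L = μ₀μᵣN²A/ℓ.
L = (4π×10⁻⁷)(1070)(4420)²(3.631×10^-4)/(0.232 m) = 41.11 H.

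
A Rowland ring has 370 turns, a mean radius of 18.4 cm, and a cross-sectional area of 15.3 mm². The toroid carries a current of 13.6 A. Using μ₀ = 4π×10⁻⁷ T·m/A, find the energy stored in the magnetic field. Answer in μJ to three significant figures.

U ≈ 211 μJ

L = μ₀N²A/(2πR) = (4π×10⁻⁷)(370)²(1.530×10^-5)/(2π×0.184) = 2.277×10^-6 H.
U = ½LI² = ½(2.277×10^-6)(13.6)² = 2.105×10^-4 J.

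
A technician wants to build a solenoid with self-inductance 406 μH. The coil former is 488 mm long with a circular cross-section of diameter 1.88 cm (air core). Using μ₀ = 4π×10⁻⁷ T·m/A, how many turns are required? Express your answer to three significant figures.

A = π(d/2)² = π(9.400×10^-3 m)² = 2.776×10^-4 m².
From L = μ₀N²A/ℓ, N = √(Lℓ / (μ₀A)).
N = √[(4.060×10^-4)(0.488) / ((4π×10⁻⁷)×2.776×10^-4)] = √(5.680×10^5) ≈ 753.6.

N ≈ 754 turns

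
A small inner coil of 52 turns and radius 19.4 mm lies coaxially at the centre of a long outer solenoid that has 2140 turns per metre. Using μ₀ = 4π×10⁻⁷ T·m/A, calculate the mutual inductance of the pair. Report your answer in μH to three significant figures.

The outer solenoid produces a uniform field B₁ = μ₀n₁I₁ across the inner coil,
so the flux linkage is N₂Φ = N₂B₁A₂ = μ₀n₁N₂A₂·I₁, giving M = μ₀n₁N₂A₂.
A₂ = πr² = π(1.940×10^-2 m)² = 1.182×10^-3 m².
M = (4π×10⁻⁷)(2140)(52)(1.182×10^-3) = 1.653×10^-4 H.

M ≈ 165 μH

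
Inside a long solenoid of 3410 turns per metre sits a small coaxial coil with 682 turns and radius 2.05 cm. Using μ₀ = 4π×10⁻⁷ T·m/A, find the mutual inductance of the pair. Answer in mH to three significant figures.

M ≈ 3.86 mH

The outer solenoid produces a uniform field B₁ = μ₀n₁I₁ across the inner coil,
so the flux linkage is N₂Φ = N₂B₁A₂ = μ₀n₁N₂A₂·I₁, giving M = μ₀n₁N₂A₂.
A₂ = πr² = π(2.050×10^-2 m)² = 1.320×10^-3 m².
M = (4π×10⁻⁷)(3410)(682)(1.320×10^-3) = 3.858×10^-3 H.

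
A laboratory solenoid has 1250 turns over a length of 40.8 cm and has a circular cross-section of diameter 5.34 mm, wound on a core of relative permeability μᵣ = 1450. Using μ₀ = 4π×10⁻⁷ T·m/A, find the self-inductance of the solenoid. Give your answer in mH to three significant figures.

A = π(d/2)² = π(2.670×10^-3 m)² = 2.240×10^-5 m².
For a long solenoid, L = μ₀μᵣN²A/ℓ.
L = (4π×10⁻⁷)(1450)(1250)²(2.240×10^-5)/(0.408 m) = 0.1563 H.

L ≈ 156 mH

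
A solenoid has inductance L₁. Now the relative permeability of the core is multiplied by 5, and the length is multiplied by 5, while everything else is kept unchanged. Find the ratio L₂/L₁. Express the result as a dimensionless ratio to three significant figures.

L₂/L₁ = 1.00

For a solenoid, L ∝ μᵣN²A/ℓ.
L₂/L₁ = (5) × (5)^-1 = 1.00.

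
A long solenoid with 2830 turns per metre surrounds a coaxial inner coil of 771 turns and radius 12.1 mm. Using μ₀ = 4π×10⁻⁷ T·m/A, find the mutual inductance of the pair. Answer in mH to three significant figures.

M ≈ 1.26 mH

The outer solenoid produces a uniform field B₁ = μ₀n₁I₁ across the inner coil,
so the flux linkage is N₂Φ = N₂B₁A₂ = μ₀n₁N₂A₂·I₁, giving M = μ₀n₁N₂A₂.
A₂ = πr² = π(1.210×10^-2 m)² = 4.600×10^-4 m².
M = (4π×10⁻⁷)(2830)(771)(4.600×10^-4) = 1.261×10^-3 H.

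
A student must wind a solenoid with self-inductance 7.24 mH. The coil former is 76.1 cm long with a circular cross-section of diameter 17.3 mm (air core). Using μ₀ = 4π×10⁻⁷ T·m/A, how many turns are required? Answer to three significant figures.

A = π(d/2)² = π(8.650×10^-3 m)² = 2.351×10^-4 m².
From L = μ₀N²A/ℓ, N = √(Lℓ / (μ₀A)).
N = √[(7.240×10^-3)(0.761) / ((4π×10⁻⁷)×2.351×10^-4)] = √(1.865×10^7) ≈ 4318.8.

N ≈ 4320 turns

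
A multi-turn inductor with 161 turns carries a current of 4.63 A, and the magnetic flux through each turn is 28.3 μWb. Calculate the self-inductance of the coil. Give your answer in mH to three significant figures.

Self-inductance is defined by L = NΦ_B/I (flux linkage over current).
L = (161)(2.830×10^-5 Wb)/(4.63 A) = 9.841×10^-4 H.

L ≈ 0.984 mH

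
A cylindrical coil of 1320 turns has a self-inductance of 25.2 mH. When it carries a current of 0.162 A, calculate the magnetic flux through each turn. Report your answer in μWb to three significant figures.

Φ_B ≈ 3.09 μWb

From L = NΦ_B/I, the flux per turn is Φ_B = LI/N.
Φ_B = (2.520×10^-2 H)(0.162 A)/1320 = 3.093×10^-6 Wb.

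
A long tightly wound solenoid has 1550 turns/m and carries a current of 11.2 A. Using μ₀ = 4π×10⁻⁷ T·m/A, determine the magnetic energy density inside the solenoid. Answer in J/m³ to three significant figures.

B = μ₀nI = (4π×10⁻⁷)(1.550×10^3)(11.2) = 2.182×10^-2 T.
u = B²/(2μ₀) = (2.182×10^-2)²/(2×4π×10⁻⁷) = 189.4 J/m³.

u ≈ 189 J/m³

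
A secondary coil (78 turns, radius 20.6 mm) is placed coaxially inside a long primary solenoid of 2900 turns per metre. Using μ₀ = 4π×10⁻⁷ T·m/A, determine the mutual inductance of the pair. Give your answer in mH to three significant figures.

M ≈ 0.379 mH

The outer solenoid produces a uniform field B₁ = μ₀n₁I₁ across the inner coil,
so the flux linkage is N₂Φ = N₂B₁A₂ = μ₀n₁N₂A₂·I₁, giving M = μ₀n₁N₂A₂.
A₂ = πr² = π(2.060×10^-2 m)² = 1.333×10^-3 m².
M = (4π×10⁻⁷)(2900)(78)(1.333×10^-3) = 3.790×10^-4 H.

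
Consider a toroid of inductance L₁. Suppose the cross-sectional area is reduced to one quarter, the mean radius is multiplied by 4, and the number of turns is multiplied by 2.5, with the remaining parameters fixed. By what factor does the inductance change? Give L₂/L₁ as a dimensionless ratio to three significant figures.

For a toroid, L ∝ μᵣN²A/R.
L₂/L₁ = (0.25) × (4)^-1 × (2.5)^2 = 0.391.

L₂/L₁ = 0.391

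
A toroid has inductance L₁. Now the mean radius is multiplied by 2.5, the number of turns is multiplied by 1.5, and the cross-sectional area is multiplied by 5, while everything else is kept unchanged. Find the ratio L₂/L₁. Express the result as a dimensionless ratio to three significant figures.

For a toroid, L ∝ μᵣN²A/R.
L₂/L₁ = (2.5)^-1 × (1.5)^2 × (5) = 4.50.

L₂/L₁ = 4.50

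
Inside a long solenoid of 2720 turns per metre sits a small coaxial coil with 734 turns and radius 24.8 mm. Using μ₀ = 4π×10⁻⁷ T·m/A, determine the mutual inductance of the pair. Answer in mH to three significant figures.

M ≈ 4.85 mH

The outer solenoid produces a uniform field B₁ = μ₀n₁I₁ across the inner coil,
so the flux linkage is N₂Φ = N₂B₁A₂ = μ₀n₁N₂A₂·I₁, giving M = μ₀n₁N₂A₂.
A₂ = πr² = π(2.480×10^-2 m)² = 1.932×10^-3 m².
M = (4π×10⁻⁷)(2720)(734)(1.932×10^-3) = 4.848×10^-3 H.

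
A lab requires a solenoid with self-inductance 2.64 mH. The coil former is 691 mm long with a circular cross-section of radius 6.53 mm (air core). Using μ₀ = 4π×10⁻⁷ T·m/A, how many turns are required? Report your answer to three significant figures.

A = πr² = π(6.530×10^-3 m)² = 1.340×10^-4 m².
From L = μ₀N²A/ℓ, N = √(Lℓ / (μ₀A)).
N = √[(2.640×10^-3)(0.691) / ((4π×10⁻⁷)×1.340×10^-4)] = √(1.084×10^7) ≈ 3291.9.

N ≈ 3290 turns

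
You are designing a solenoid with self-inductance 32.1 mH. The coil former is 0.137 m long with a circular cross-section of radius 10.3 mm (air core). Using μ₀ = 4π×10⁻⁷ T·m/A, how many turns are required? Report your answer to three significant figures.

N ≈ 3240 turns

A = πr² = π(1.030×10^-2 m)² = 3.333×10^-4 m².
From L = μ₀N²A/ℓ, N = √(Lℓ / (μ₀A)).
N = √[(3.210×10^-2)(0.137) / ((4π×10⁻⁷)×3.333×10^-4)] = √(1.050×10^7) ≈ 3240.4.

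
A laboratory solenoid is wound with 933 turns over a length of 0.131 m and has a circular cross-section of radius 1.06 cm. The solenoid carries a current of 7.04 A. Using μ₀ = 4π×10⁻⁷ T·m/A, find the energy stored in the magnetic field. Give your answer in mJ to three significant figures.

A = πr² = π(1.060×10^-2 m)² = 3.530×10^-4 m².
L = μ₀N²A/ℓ = (4π×10⁻⁷)(933)²(3.530×10^-4)/(0.131) = 2.948×10^-3 H.
U = ½LI² = ½(2.948×10^-3)(7.04)² = 7.304×10^-2 J.

U ≈ 73.0 mJ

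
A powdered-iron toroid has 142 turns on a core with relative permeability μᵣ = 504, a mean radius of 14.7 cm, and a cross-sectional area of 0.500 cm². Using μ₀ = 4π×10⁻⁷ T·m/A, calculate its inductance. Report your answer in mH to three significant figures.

L ≈ 0.691 mH

For a thin toroid, L = μ₀μᵣN²A/(2πR).
L = (4π×10⁻⁷)(504)(142)²(5.000×10^-5) / (2π×0.147 m) = 6.913×10^-4 H.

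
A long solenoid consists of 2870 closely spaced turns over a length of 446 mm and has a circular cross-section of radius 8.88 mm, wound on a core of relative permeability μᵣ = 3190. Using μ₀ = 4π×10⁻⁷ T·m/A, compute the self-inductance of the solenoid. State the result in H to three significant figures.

A = πr² = π(8.880×10^-3 m)² = 2.477×10^-4 m².
For a long solenoid, L = μ₀μᵣN²A/ℓ.
L = (4π×10⁻⁷)(3190)(2870)²(2.477×10^-4)/(0.446 m) = 18.34 H.

L ≈ 18.3 H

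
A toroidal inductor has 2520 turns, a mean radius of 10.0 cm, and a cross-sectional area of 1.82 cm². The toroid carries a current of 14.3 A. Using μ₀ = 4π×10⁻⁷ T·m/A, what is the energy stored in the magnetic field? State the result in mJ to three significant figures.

U ≈ 236 mJ

L = μ₀N²A/(2πR) = (4π×10⁻⁷)(2520)²(1.820×10^-4)/(2π×0.1) = 2.312×10^-3 H.
U = ½LI² = ½(2.312×10^-3)(14.3)² = 0.2363 J.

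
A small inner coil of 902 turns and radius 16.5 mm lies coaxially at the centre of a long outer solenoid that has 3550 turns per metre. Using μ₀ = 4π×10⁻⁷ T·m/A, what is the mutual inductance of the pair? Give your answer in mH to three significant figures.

M ≈ 3.44 mH

The outer solenoid produces a uniform field B₁ = μ₀n₁I₁ across the inner coil,
so the flux linkage is N₂Φ = N₂B₁A₂ = μ₀n₁N₂A₂·I₁, giving M = μ₀n₁N₂A₂.
A₂ = πr² = π(1.650×10^-2 m)² = 8.553×10^-4 m².
M = (4π×10⁻⁷)(3550)(902)(8.553×10^-4) = 3.442×10^-3 H.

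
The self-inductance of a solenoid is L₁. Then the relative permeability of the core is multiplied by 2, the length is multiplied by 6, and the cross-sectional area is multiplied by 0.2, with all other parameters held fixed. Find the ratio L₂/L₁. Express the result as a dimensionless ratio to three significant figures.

L₂/L₁ = 0.0667

For a solenoid, L ∝ μᵣN²A/ℓ.
L₂/L₁ = (2) × (6)^-1 × (0.2) = 0.0667.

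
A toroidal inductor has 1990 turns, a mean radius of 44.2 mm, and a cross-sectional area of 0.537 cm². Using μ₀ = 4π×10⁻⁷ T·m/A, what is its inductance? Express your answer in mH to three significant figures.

L ≈ 0.962 mH

For a thin toroid, L = μ₀N²A/(2πR).
L = (4π×10⁻⁷)(1990)²(5.370×10^-5) / (2π×4.420×10^-2 m) = 9.623×10^-4 H.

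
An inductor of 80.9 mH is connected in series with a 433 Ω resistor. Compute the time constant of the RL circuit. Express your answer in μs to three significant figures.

τ = L/R = (8.090×10^-2 H)/(433 Ω) = 1.868×10^-4 s.

τ ≈ 187 μs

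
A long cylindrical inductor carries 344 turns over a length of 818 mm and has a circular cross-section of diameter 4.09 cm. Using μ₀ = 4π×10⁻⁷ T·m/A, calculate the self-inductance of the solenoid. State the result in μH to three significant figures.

L ≈ 239 μH

A = π(d/2)² = π(2.045×10^-2 m)² = 1.314×10^-3 m².
For a long solenoid, L = μ₀N²A/ℓ.
L = (4π×10⁻⁷)(344)²(1.314×10^-3)/(0.818 m) = 2.388×10^-4 H.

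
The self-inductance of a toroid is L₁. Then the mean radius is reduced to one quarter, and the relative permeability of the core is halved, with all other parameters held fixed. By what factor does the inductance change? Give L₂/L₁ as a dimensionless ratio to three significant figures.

For a toroid, L ∝ μᵣN²A/R.
L₂/L₁ = (0.25)^-1 × (0.5) = 2.00.

L₂/L₁ = 2.00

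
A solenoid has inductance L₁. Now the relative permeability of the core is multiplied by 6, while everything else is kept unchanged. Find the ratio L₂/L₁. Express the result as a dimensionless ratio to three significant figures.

For a solenoid, L ∝ μᵣN²A/ℓ.
L₂/L₁ = (6) = 6.00.

L₂/L₁ = 6.00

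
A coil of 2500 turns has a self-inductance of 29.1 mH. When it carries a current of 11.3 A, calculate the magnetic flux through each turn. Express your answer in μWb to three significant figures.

Φ_B ≈ 132 μWb

From L = NΦ_B/I, the flux per turn is Φ_B = LI/N.
Φ_B = (2.910×10^-2 H)(11.3 A)/2500 = 1.315×10^-4 Wb.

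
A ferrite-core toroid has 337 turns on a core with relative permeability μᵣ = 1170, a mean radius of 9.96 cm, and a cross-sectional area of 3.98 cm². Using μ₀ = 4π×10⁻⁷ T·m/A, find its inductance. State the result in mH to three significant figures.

For a thin toroid, L = μ₀μᵣN²A/(2πR).
L = (4π×10⁻⁷)(1170)(337)²(3.980×10^-4) / (2π×9.960×10^-2 m) = 0.1062 H.

L ≈ 106 mH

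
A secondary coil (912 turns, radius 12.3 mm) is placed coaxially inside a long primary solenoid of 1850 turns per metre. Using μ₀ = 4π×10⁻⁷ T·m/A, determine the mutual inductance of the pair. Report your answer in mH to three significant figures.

The outer solenoid produces a uniform field B₁ = μ₀n₁I₁ across the inner coil,
so the flux linkage is N₂Φ = N₂B₁A₂ = μ₀n₁N₂A₂·I₁, giving M = μ₀n₁N₂A₂.
A₂ = πr² = π(1.230×10^-2 m)² = 4.753×10^-4 m².
M = (4π×10⁻⁷)(1850)(912)(4.753×10^-4) = 1.008×10^-3 H.

M ≈ 1.01 mH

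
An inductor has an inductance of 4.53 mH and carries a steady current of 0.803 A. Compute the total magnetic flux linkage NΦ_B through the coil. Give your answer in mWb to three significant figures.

NΦ_B ≈ 3.64 mWb

From L = NΦ_B/I, the flux linkage is NΦ_B = LI.
NΦ_B = (4.530×10^-3 H)(0.803 A) = 3.638×10^-3 Wb.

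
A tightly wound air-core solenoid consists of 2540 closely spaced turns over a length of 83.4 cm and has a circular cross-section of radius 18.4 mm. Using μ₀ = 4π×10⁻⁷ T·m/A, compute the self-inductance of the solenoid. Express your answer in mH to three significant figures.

L ≈ 10.3 mH

A = πr² = π(1.840×10^-2 m)² = 1.064×10^-3 m².
For a long solenoid, L = μ₀N²A/ℓ.
L = (4π×10⁻⁷)(2540)²(1.064×10^-3)/(0.834 m) = 1.034×10^-2 H.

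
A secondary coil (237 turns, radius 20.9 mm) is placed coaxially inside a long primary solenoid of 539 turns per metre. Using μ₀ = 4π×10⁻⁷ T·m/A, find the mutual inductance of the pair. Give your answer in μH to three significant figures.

M ≈ 220 μH

The outer solenoid produces a uniform field B₁ = μ₀n₁I₁ across the inner coil,
so the flux linkage is N₂Φ = N₂B₁A₂ = μ₀n₁N₂A₂·I₁, giving M = μ₀n₁N₂A₂.
A₂ = πr² = π(2.090×10^-2 m)² = 1.372×10^-3 m².
M = (4π×10⁻⁷)(539)(237)(1.372×10^-3) = 2.203×10^-4 H.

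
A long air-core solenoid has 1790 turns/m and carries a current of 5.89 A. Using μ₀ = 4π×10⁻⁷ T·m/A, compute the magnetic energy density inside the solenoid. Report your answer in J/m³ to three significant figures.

u ≈ 69.8 J/m³

B = μ₀nI = (4π×10⁻⁷)(1.790×10^3)(5.89) = 1.3249×10^-2 T.
u = B²/(2μ₀) = (1.3249×10^-2)²/(2×4π×10⁻⁷) = 69.84 J/m³.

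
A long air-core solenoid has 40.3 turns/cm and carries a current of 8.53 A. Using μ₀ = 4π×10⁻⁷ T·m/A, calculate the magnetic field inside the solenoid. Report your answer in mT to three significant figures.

B ≈ 43.2 mT

Inside a long solenoid, B = μ₀nI.
B = (4π×10⁻⁷)(4.030×10^3 m⁻¹)(8.53 A) = 4.320×10^-2 T.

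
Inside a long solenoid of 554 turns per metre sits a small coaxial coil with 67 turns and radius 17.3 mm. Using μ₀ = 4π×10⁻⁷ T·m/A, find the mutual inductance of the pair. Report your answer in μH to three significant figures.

The outer solenoid produces a uniform field B₁ = μ₀n₁I₁ across the inner coil,
so the flux linkage is N₂Φ = N₂B₁A₂ = μ₀n₁N₂A₂·I₁, giving M = μ₀n₁N₂A₂.
A₂ = πr² = π(1.730×10^-2 m)² = 9.402×10^-4 m².
M = (4π×10⁻⁷)(554)(67)(9.402×10^-4) = 4.386×10^-5 H.

M ≈ 43.9 μH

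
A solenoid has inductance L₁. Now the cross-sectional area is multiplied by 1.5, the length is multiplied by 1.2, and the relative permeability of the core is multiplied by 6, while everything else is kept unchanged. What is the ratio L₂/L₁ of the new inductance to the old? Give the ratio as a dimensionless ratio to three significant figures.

For a solenoid, L ∝ μᵣN²A/ℓ.
L₂/L₁ = (1.5) × (1.2)^-1 × (6) = 7.50.

L₂/L₁ = 7.50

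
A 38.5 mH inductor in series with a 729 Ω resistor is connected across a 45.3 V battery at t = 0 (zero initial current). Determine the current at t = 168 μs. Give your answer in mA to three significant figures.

I ≈ 59.6 mA

τ = L/R = 3.850×10^-2/729 = 5.281×10^-5 s; final current I_∞ = ε/R = 45.3/729 = 6.214×10^-2 A.
I(t) = I_∞(1 − e^(−t/τ)) with t/τ = 3.181.
I = (6.214×10^-2)(1 − e^(−3.181)) = 5.956×10^-2 A.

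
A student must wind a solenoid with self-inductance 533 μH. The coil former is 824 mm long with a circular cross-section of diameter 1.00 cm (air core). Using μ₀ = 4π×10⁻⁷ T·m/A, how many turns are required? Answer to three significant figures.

N ≈ 2110 turns

A = π(d/2)² = π(5.000×10^-3 m)² = 7.854×10^-5 m².
From L = μ₀N²A/ℓ, N = √(Lℓ / (μ₀A)).
N = √[(5.330×10^-4)(0.824) / ((4π×10⁻⁷)×7.854×10^-5)] = √(4.450×10^6) ≈ 2109.5.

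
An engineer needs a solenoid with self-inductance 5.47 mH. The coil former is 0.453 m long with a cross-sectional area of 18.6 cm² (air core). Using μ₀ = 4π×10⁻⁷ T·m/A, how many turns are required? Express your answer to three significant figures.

A = 18.6 cm² = 1.860×10^-3 m².
From L = μ₀N²A/ℓ, N = √(Lℓ / (μ₀A)).
N = √[(5.470×10^-3)(0.453) / ((4π×10⁻⁷)×1.860×10^-3)] = √(1.060×10^6) ≈ 1029.6.

N ≈ 1030 turns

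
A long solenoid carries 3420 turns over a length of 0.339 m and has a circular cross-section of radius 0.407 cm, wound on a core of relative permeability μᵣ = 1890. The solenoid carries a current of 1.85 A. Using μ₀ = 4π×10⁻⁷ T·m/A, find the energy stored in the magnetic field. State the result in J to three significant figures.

A = πr² = π(4.070×10^-3 m)² = 5.204×10^-5 m².
L = μ₀μᵣN²A/ℓ = (4π×10⁻⁷)(1890)(3420)²(5.204×10^-5)/(0.339) = 4.264 H.
U = ½LI² = ½(4.264)(1.85)² = 7.298 J.

U ≈ 7.30 J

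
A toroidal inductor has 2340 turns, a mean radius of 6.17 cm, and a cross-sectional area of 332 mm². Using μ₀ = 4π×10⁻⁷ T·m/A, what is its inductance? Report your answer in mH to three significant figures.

For a thin toroid, L = μ₀N²A/(2πR).
L = (4π×10⁻⁷)(2340)²(3.320×10^-4) / (2π×6.170×10^-2 m) = 5.893×10^-3 H.

L ≈ 5.89 mH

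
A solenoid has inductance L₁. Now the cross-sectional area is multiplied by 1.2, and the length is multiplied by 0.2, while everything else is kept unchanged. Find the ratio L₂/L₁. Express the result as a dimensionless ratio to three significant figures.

For a solenoid, L ∝ μᵣN²A/ℓ.
L₂/L₁ = (1.2) × (0.2)^-1 = 6.00.

L₂/L₁ = 6.00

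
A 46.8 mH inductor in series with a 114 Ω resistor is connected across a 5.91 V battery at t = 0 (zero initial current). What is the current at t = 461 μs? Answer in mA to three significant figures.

I ≈ 35.0 mA

τ = L/R = 4.680×10^-2/114 = 4.105×10^-4 s; final current I_∞ = ε/R = 5.91/114 = 5.184×10^-2 A.
I(t) = I_∞(1 − e^(−t/τ)) with t/τ = 1.123.
I = (5.184×10^-2)(1 − e^(−1.123)) = 3.498×10^-2 A.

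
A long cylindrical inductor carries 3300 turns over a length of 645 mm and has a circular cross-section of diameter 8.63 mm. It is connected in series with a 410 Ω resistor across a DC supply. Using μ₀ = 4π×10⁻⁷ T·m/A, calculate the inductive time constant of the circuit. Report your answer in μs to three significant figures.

τ ≈ 3.03 μs

A = π(d/2)² = π(4.315×10^-3 m)² = 5.849×10^-5 m².
L = μ₀N²A/ℓ = (4π×10⁻⁷)(3300)²(5.849×10^-5)/(0.645) = 1.241×10^-3 H.
τ = L/R = (1.241×10^-3)/(410) = 3.027×10^-6 s.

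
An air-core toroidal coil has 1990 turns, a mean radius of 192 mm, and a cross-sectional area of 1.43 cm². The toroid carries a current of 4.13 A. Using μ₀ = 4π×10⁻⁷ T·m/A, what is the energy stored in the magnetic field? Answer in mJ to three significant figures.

U ≈ 5.03 mJ

L = μ₀N²A/(2πR) = (4π×10⁻⁷)(1990)²(1.430×10^-4)/(2π×0.192) = 5.899×10^-4 H.
U = ½LI² = ½(5.899×10^-4)(4.13)² = 5.031×10^-3 J.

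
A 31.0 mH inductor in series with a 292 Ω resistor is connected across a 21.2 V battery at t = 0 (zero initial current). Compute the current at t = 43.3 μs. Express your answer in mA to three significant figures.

τ = L/R = 3.100×10^-2/292 = 1.062×10^-4 s; final current I_∞ = ε/R = 21.2/292 = 7.260×10^-2 A.
I(t) = I_∞(1 − e^(−t/τ)) with t/τ = 0.408.
I = (7.260×10^-2)(1 − e^(−0.408)) = 2.432×10^-2 A.

I ≈ 24.3 mA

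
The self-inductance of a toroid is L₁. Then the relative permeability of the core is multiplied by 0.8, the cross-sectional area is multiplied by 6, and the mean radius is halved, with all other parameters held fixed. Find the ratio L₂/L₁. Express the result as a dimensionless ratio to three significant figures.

For a toroid, L ∝ μᵣN²A/R.
L₂/L₁ = (0.8) × (6) × (0.5)^-1 = 9.60.

L₂/L₁ = 9.60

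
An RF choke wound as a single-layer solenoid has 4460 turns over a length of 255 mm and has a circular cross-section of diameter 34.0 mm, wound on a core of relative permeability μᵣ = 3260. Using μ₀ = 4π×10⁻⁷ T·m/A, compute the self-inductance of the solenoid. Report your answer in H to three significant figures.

A = π(d/2)² = π(1.700×10^-2 m)² = 9.079×10^-4 m².
For a long solenoid, L = μ₀μᵣN²A/ℓ.
L = (4π×10⁻⁷)(3260)(4460)²(9.079×10^-4)/(0.255 m) = 290.1 H.

L ≈ 290 H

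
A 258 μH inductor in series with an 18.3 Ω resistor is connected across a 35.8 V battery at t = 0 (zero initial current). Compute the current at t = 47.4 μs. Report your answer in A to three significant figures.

I ≈ 1.89 A

τ = L/R = 2.580×10^-4/18.3 = 1.410×10^-5 s; final current I_∞ = ε/R = 35.8/18.3 = 1.956 A.
I(t) = I_∞(1 − e^(−t/τ)) with t/τ = 3.362.
I = (1.956)(1 − e^(−3.362)) = 1.888 A.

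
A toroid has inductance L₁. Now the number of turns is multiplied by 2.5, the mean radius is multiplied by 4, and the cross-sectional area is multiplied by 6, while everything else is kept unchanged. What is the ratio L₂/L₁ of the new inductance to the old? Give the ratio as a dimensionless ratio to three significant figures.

L₂/L₁ = 9.38

For a toroid, L ∝ μᵣN²A/R.
L₂/L₁ = (2.5)^2 × (4)^-1 × (6) = 9.38.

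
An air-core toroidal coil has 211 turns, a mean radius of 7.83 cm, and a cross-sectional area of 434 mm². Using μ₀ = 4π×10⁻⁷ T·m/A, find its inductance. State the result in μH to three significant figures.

For a thin toroid, L = μ₀N²A/(2πR).
L = (4π×10⁻⁷)(211)²(4.340×10^-4) / (2π×7.830×10^-2 m) = 4.935×10^-5 H.

L ≈ 49.4 μH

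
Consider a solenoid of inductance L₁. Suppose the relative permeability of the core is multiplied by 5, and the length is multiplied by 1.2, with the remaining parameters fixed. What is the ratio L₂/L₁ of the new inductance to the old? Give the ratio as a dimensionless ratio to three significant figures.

For a solenoid, L ∝ μᵣN²A/ℓ.
L₂/L₁ = (5) × (1.2)^-1 = 4.17.

L₂/L₁ = 4.17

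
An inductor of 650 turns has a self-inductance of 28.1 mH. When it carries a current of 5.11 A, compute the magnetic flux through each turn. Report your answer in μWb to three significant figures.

Φ_B ≈ 221 μWb

From L = NΦ_B/I, the flux per turn is Φ_B = LI/N.
Φ_B = (2.810×10^-2 H)(5.11 A)/650 = 2.209×10^-4 Wb.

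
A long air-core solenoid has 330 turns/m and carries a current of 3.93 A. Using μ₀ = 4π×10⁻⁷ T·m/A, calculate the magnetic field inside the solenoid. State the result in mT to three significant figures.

Inside a long solenoid, B = μ₀nI.
B = (4π×10⁻⁷)(330 m⁻¹)(3.93 A) = 1.630×10^-3 T.

B ≈ 1.63 mT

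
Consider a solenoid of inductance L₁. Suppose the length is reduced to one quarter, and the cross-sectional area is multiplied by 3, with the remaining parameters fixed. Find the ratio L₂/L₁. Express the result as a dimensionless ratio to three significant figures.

L₂/L₁ = 12.0

For a solenoid, L ∝ μᵣN²A/ℓ.
L₂/L₁ = (0.25)^-1 × (3) = 12.0.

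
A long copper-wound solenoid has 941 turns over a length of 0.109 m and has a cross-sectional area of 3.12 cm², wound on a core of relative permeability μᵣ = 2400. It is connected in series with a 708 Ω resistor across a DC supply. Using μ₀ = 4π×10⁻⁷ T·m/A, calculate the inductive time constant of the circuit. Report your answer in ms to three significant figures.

τ ≈ 10.8 ms

A = 3.12 cm² = 3.120×10^-4 m².
L = μ₀μᵣN²A/ℓ = (4π×10⁻⁷)(2400)(941)²(3.120×10^-4)/(0.109) = 7.644 H.
τ = L/R = (7.644)/(708) = 1.080×10^-2 s.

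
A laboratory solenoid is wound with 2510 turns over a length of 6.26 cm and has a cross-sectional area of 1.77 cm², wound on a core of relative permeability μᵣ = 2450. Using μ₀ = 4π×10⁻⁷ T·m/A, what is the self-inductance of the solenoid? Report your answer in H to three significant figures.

A = 1.77 cm² = 1.770×10^-4 m².
For a long solenoid, L = μ₀μᵣN²A/ℓ.
L = (4π×10⁻⁷)(2450)(2510)²(1.770×10^-4)/(6.260×10^-2 m) = 54.84 H.

L ≈ 54.8 H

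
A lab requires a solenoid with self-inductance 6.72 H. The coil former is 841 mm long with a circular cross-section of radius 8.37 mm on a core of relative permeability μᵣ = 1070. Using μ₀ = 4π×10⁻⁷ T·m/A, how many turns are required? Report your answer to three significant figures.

N ≈ 4370 turns

A = πr² = π(8.370×10^-3 m)² = 2.201×10^-4 m².
From L = μ₀μᵣN²A/ℓ, N = √(Lℓ / (μ₀μᵣA)).
N = √[(6.72)(0.841) / ((4π×10⁻⁷)(1070)×2.201×10^-4)] = √(1.910×10^7) ≈ 4370.0.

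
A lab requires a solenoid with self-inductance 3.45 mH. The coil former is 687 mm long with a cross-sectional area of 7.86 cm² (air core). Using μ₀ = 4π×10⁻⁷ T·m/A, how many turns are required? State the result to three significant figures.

A = 7.86 cm² = 7.860×10^-4 m².
From L = μ₀N²A/ℓ, N = √(Lℓ / (μ₀A)).
N = √[(3.450×10^-3)(0.687) / ((4π×10⁻⁷)×7.860×10^-4)] = √(2.400×10^6) ≈ 1549.1.

N ≈ 1550 turns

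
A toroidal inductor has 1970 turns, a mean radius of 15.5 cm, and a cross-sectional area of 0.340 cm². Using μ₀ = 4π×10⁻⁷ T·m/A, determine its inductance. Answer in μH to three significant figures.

L ≈ 170 μH

For a thin toroid, L = μ₀N²A/(2πR).
L = (4π×10⁻⁷)(1970)²(3.400×10^-5) / (2π×0.155 m) = 1.703×10^-4 H.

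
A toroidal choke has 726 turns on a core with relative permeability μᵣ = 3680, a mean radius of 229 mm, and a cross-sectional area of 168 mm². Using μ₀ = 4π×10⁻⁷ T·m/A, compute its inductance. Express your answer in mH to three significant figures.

L ≈ 285 mH

For a thin toroid, L = μ₀μᵣN²A/(2πR).
L = (4π×10⁻⁷)(3680)(726)²(1.680×10^-4) / (2π×0.229 m) = 0.2846 H.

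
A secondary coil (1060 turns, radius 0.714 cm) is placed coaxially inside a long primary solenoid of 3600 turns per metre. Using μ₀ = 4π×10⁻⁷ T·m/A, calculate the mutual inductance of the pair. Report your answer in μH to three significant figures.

The outer solenoid produces a uniform field B₁ = μ₀n₁I₁ across the inner coil,
so the flux linkage is N₂Φ = N₂B₁A₂ = μ₀n₁N₂A₂·I₁, giving M = μ₀n₁N₂A₂.
A₂ = πr² = π(7.140×10^-3 m)² = 1.602×10^-4 m².
M = (4π×10⁻⁷)(3600)(1060)(1.602×10^-4) = 7.680×10^-4 H.

M ≈ 768 μH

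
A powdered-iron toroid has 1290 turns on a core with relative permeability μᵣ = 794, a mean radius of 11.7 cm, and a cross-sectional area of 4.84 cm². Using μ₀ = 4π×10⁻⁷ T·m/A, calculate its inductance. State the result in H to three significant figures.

For a thin toroid, L = μ₀μᵣN²A/(2πR).
L = (4π×10⁻⁷)(794)(1290)²(4.840×10^-4) / (2π×0.117 m) = 1.093 H.

L ≈ 1.09 H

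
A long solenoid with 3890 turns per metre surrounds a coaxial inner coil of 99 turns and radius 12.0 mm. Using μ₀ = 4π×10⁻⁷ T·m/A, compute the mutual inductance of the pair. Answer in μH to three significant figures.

The outer solenoid produces a uniform field B₁ = μ₀n₁I₁ across the inner coil,
so the flux linkage is N₂Φ = N₂B₁A₂ = μ₀n₁N₂A₂·I₁, giving M = μ₀n₁N₂A₂.
A₂ = πr² = π(1.200×10^-2 m)² = 4.524×10^-4 m².
M = (4π×10⁻⁷)(3890)(99)(4.524×10^-4) = 2.189×10^-4 H.

M ≈ 219 μH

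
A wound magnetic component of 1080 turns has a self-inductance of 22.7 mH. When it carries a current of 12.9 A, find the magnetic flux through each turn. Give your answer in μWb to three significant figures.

Φ_B ≈ 271 μWb

From L = NΦ_B/I, the flux per turn is Φ_B = LI/N.
Φ_B = (2.270×10^-2 H)(12.9 A)/1080 = 2.711×10^-4 Wb.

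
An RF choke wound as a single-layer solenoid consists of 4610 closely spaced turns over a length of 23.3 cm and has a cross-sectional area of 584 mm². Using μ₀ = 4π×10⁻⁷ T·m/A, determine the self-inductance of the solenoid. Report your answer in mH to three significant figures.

L ≈ 66.9 mH

A = 584 mm² = 5.840×10^-4 m².
For a long solenoid, L = μ₀N²A/ℓ.
L = (4π×10⁻⁷)(4610)²(5.840×10^-4)/(0.233 m) = 6.694×10^-2 H.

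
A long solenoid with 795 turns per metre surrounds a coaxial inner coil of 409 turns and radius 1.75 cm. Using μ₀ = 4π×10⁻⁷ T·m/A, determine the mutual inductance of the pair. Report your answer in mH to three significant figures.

M ≈ 0.393 mH

The outer solenoid produces a uniform field B₁ = μ₀n₁I₁ across the inner coil,
so the flux linkage is N₂Φ = N₂B₁A₂ = μ₀n₁N₂A₂·I₁, giving M = μ₀n₁N₂A₂.
A₂ = πr² = π(1.750×10^-2 m)² = 9.621×10^-4 m².
M = (4π×10⁻⁷)(795)(409)(9.621×10^-4) = 3.931×10^-4 H.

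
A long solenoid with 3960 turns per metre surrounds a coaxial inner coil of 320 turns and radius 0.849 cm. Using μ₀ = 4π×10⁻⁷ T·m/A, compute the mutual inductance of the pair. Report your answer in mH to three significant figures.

M ≈ 0.361 mH

The outer solenoid produces a uniform field B₁ = μ₀n₁I₁ across the inner coil,
so the flux linkage is N₂Φ = N₂B₁A₂ = μ₀n₁N₂A₂·I₁, giving M = μ₀n₁N₂A₂.
A₂ = πr² = π(8.490×10^-3 m)² = 2.264×10^-4 m².
M = (4π×10⁻⁷)(3960)(320)(2.264×10^-4) = 3.606×10^-4 H.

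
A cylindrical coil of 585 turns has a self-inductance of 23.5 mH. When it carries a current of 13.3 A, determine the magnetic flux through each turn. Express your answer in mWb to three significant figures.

From L = NΦ_B/I, the flux per turn is Φ_B = LI/N.
Φ_B = (2.350×10^-2 H)(13.3 A)/585 = 5.343×10^-4 Wb.

Φ_B ≈ 0.534 mWb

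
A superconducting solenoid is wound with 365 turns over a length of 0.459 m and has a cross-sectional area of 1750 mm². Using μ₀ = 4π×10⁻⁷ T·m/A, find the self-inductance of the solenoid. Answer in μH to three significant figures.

L ≈ 638 μH

A = 1750 mm² = 1.750×10^-3 m².
For a long solenoid, L = μ₀N²A/ℓ.
L = (4π×10⁻⁷)(365)²(1.750×10^-3)/(0.459 m) = 6.383×10^-4 H.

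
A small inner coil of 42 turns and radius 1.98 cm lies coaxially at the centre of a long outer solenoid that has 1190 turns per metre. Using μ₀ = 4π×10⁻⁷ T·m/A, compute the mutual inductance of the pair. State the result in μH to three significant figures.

The outer solenoid produces a uniform field B₁ = μ₀n₁I₁ across the inner coil,
so the flux linkage is N₂Φ = N₂B₁A₂ = μ₀n₁N₂A₂·I₁, giving M = μ₀n₁N₂A₂.
A₂ = πr² = π(1.980×10^-2 m)² = 1.232×10^-3 m².
M = (4π×10⁻⁷)(1190)(42)(1.232×10^-3) = 7.735×10^-5 H.

M ≈ 77.4 μH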